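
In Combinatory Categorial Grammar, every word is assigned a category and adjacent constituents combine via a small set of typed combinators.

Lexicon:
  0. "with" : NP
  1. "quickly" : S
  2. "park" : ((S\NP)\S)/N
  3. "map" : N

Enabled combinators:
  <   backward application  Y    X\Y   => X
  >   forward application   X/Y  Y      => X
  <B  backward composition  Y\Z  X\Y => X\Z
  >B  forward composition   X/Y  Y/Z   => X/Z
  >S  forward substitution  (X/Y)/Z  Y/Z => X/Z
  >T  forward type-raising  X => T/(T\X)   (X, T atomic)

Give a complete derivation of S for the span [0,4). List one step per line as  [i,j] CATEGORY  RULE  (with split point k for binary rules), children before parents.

[0,4] S   <
  [0,1] "with" : NP
  [1,4] S\NP   <
    [1,2] "quickly" : S
    [2,4] (S\NP)\S   >
      [2,3] "park" : ((S\NP)\S)/N
      [3,4] "map" : N

[0,1] NP  lex  "with"
[1,2] S  lex  "quickly"
[2,3] ((S\NP)\S)/N  lex  "park"
[3,4] N  lex  "map"
[2,4] (S\NP)\S  >  k=3
[1,4] S\NP  <  k=2
[0,4] S  <  k=1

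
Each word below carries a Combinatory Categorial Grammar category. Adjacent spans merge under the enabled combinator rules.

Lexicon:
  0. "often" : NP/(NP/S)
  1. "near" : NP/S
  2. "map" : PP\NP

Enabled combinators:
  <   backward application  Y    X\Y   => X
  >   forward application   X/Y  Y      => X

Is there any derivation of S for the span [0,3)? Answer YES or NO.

NP/(NP/S) NP/S PP\NP
CKY chart[0,3] = {PP}; S ∉ chart

NO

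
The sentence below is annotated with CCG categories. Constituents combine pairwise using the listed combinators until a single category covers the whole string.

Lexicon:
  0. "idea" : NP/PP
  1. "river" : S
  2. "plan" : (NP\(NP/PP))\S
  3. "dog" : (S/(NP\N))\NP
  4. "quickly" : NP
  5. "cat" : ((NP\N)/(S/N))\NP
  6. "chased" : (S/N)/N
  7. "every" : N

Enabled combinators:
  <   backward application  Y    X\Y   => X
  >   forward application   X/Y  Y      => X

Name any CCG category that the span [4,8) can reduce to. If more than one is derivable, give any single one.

[0,8] S   >
  [0,4] S/(NP\N)   <
    [0,3] NP   <
      [0,1] "idea" : NP/PP
      [1,3] NP\(NP/PP)   <
        [1,2] "river" : S
        [2,3] "plan" : (NP\(NP/PP))\S
    [3,4] "dog" : (S/(NP\N))\NP
  [4,8] NP\N   >
    [4,6] (NP\N)/(S/N)   <
      [4,5] "quickly" : NP
      [5,6] "cat" : ((NP\N)/(S/N))\NP
    [6,8] S/N   >
      [6,7] "chased" : (S/N)/N
      [7,8] "every" : N

NP\N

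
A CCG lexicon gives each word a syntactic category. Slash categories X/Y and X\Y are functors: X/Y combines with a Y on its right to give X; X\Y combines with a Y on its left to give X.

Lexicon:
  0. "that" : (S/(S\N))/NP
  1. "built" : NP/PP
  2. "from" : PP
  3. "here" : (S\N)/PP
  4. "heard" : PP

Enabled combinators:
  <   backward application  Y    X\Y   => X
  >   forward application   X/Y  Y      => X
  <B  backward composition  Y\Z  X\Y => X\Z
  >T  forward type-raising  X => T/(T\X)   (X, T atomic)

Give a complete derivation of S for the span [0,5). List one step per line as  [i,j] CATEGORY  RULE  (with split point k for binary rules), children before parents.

[0,1] (S/(S\N))/NP  lex  "that"
[1,2] NP/PP  lex  "built"
[2,3] PP  lex  "from"
[1,3] NP  >  k=2
[0,3] S/(S\N)  >  k=1
[3,4] (S\N)/PP  lex  "here"
[4,5] PP  lex  "heard"
[3,5] S\N  >  k=4
[0,5] S  >  k=3

[0,5] S   >
  [0,3] S/(S\N)   >
    [0,1] "that" : (S/(S\N))/NP
    [1,3] NP   >
      [1,2] "built" : NP/PP
      [2,3] "from" : PP
  [3,5] S\N   >
    [3,4] "here" : (S\N)/PP
    [4,5] "heard" : PP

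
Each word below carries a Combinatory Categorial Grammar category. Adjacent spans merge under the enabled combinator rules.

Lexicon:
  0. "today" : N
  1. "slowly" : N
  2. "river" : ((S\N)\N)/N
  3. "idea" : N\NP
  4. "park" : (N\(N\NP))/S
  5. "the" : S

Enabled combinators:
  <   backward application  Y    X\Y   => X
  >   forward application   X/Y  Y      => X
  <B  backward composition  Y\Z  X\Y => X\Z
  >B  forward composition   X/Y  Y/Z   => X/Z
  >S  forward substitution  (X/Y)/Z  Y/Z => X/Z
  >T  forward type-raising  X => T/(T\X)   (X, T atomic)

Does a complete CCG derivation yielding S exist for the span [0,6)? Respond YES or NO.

YES

[0,6] S   >
  [0,1] S/(S\N)   >T
    [0,1] "today" : N
  [1,6] S\N   <
    [1,2] "slowly" : N
    [2,6] (S\N)\N   >
      [2,3] "river" : ((S\N)\N)/N
      [3,6] N   <
        [3,4] "idea" : N\NP
        [4,6] N\(N\NP)   >
          [4,5] "park" : (N\(N\NP))/S
          [5,6] "the" : S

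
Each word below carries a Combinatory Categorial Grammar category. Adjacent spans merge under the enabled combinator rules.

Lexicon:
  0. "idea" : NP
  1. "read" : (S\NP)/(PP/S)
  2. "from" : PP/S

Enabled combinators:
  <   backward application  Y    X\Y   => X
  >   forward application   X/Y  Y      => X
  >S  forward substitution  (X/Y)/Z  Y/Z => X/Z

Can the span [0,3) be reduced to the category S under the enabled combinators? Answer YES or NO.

[0,3] S   <
  [0,1] "idea" : NP
  [1,3] S\NP   >
    [1,2] "read" : (S\NP)/(PP/S)
    [2,3] "from" : PP/S

YES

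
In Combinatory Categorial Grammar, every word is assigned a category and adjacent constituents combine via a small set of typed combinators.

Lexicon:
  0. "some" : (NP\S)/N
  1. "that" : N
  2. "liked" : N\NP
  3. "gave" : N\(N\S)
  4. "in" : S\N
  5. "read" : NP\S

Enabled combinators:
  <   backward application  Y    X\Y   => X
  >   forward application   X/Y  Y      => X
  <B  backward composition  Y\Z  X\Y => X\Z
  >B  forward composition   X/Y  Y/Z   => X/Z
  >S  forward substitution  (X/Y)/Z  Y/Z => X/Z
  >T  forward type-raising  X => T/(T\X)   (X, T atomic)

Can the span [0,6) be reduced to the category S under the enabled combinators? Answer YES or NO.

NO

(NP\S)/N N N\NP N\(N\S) S\N NP\S
CKY chart[0,6] = {N/(N\NP), NP, NP/(NP\NP), PP/(PP\NP), S/(S\NP)}; S ∉ chart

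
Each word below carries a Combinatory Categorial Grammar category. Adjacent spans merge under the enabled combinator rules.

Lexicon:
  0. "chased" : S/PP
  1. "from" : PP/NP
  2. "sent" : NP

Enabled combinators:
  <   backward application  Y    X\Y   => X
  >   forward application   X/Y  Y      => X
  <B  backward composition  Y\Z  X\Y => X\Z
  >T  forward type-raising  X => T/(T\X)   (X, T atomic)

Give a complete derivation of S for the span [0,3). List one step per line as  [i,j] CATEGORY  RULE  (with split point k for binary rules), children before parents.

[0,1] S/PP  lex  "chased"
[1,2] PP/NP  lex  "from"
[2,3] NP  lex  "sent"
[1,3] PP  >  k=2
[0,3] S  >  k=1

[0,3] S   >
  [0,1] "chased" : S/PP
  [1,3] PP   >
    [1,2] "from" : PP/NP
    [2,3] "sent" : NP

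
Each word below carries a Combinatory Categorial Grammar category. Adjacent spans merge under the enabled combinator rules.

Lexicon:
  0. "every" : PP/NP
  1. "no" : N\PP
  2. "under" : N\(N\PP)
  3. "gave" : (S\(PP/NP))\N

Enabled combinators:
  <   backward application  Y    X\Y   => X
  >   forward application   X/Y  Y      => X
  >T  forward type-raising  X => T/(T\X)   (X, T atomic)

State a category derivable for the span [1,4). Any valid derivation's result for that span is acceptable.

S\(PP/NP)

[0,4] S   <
  [0,1] "every" : PP/NP
  [1,4] S\(PP/NP)   <
    [1,3] N   <
      [1,2] "no" : N\PP
      [2,3] "under" : N\(N\PP)
    [3,4] "gave" : (S\(PP/NP))\N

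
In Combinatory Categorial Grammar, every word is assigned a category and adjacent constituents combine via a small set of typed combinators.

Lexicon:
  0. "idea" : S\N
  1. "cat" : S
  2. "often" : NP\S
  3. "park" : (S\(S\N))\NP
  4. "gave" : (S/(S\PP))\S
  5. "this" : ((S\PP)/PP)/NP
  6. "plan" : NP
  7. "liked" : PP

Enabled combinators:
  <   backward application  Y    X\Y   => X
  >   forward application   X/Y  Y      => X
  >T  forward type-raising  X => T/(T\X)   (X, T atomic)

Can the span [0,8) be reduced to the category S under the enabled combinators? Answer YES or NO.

YES

[0,8] S   >
  [0,5] S/(S\PP)   <
    [0,4] S   <
      [0,1] "idea" : S\N
      [1,4] S\(S\N)   <
        [1,3] NP   >
          [1,2] NP/(NP\S)   >T
            [1,2] "cat" : S
          [2,3] "often" : NP\S
        [3,4] "park" : (S\(S\N))\NP
    [4,5] "gave" : (S/(S\PP))\S
  [5,8] S\PP   >
    [5,7] (S\PP)/PP   >
      [5,6] "this" : ((S\PP)/PP)/NP
      [6,7] "plan" : NP
    [7,8] "liked" : PP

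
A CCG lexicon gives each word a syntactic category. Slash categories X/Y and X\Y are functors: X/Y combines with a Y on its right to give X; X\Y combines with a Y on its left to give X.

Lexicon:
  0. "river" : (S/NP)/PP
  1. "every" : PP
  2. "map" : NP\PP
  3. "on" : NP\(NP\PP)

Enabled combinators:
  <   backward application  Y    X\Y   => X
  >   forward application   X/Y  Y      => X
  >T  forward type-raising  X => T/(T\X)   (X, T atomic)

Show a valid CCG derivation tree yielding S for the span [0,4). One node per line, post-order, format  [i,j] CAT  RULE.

[0,1] (S/NP)/PP  lex  "river"
[1,2] PP  lex  "every"
[0,2] S/NP  >  k=1
[2,3] NP\PP  lex  "map"
[3,4] NP\(NP\PP)  lex  "on"
[2,4] NP  <  k=3
[0,4] S  >  k=2

[0,4] S   >
  [0,2] S/NP   >
    [0,1] "river" : (S/NP)/PP
    [1,2] "every" : PP
  [2,4] NP   <
    [2,3] "map" : NP\PP
    [3,4] "on" : NP\(NP\PP)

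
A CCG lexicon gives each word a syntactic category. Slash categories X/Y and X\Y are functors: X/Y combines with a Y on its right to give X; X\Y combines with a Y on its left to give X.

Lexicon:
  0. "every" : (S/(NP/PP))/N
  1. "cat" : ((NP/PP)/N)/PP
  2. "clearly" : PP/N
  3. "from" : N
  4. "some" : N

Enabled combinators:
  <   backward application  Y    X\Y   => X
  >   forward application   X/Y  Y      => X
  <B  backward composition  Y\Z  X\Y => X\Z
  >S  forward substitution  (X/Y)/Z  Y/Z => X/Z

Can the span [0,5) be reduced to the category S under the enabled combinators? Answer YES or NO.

[0,5] S   >
  [0,4] S/N   >S
    [0,1] "every" : (S/(NP/PP))/N
    [1,4] (NP/PP)/N   >
      [1,2] "cat" : ((NP/PP)/N)/PP
      [2,4] PP   >
        [2,3] "clearly" : PP/N
        [3,4] "from" : N
  [4,5] "some" : N

YES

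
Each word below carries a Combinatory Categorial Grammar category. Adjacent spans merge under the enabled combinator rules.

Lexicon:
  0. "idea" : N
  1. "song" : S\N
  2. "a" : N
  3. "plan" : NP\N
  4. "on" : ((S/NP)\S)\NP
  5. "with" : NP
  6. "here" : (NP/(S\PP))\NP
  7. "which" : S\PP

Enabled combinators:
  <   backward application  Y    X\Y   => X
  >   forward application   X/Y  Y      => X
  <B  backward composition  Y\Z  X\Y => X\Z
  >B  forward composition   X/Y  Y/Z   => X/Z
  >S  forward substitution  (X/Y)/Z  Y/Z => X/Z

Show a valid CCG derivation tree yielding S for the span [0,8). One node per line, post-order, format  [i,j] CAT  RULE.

[0,1] N  lex  "idea"
[1,2] S\N  lex  "song"
[0,2] S  <  k=1
[2,3] N  lex  "a"
[3,4] NP\N  lex  "plan"
[2,4] NP  <  k=3
[4,5] ((S/NP)\S)\NP  lex  "on"
[2,5] (S/NP)\S  <  k=4
[0,5] S/NP  <  k=2
[5,6] NP  lex  "with"
[6,7] (NP/(S\PP))\NP  lex  "here"
[5,7] NP/(S\PP)  <  k=6
[7,8] S\PP  lex  "which"
[5,8] NP  >  k=7
[0,8] S  >  k=5

[0,8] S   >
  [0,5] S/NP   <
    [0,2] S   <
      [0,1] "idea" : N
      [1,2] "song" : S\N
    [2,5] (S/NP)\S   <
      [2,4] NP   <
        [2,3] "a" : N
        [3,4] "plan" : NP\N
      [4,5] "on" : ((S/NP)\S)\NP
  [5,8] NP   >
    [5,7] NP/(S\PP)   <
      [5,6] "with" : NP
      [6,7] "here" : (NP/(S\PP))\NP
    [7,8] "which" : S\PP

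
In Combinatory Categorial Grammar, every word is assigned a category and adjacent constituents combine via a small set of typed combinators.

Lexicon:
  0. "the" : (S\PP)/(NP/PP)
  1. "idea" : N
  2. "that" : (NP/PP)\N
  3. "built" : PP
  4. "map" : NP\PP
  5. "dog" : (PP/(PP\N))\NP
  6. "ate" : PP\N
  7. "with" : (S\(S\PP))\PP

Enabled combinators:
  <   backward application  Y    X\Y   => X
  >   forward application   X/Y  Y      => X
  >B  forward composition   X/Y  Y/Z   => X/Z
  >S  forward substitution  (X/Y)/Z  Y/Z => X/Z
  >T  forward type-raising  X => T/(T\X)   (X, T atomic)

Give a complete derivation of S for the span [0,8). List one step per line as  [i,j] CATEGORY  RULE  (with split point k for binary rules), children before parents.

[0,1] (S\PP)/(NP/PP)  lex  "the"
[1,2] N  lex  "idea"
[2,3] (NP/PP)\N  lex  "that"
[1,3] NP/PP  <  k=2
[0,3] S\PP  >  k=1
[3,4] PP  lex  "built"
[3,4] NP/(NP\PP)  >T
[4,5] NP\PP  lex  "map"
[3,5] NP  >  k=4
[5,6] (PP/(PP\N))\NP  lex  "dog"
[3,6] PP/(PP\N)  <  k=5
[6,7] PP\N  lex  "ate"
[3,7] PP  >  k=6
[7,8] (S\(S\PP))\PP  lex  "with"
[3,8] S\(S\PP)  <  k=7
[0,8] S  <  k=3

[0,8] S   <
  [0,3] S\PP   >
    [0,1] "the" : (S\PP)/(NP/PP)
    [1,3] NP/PP   <
      [1,2] "idea" : N
      [2,3] "that" : (NP/PP)\N
  [3,8] S\(S\PP)   <
    [3,7] PP   >
      [3,6] PP/(PP\N)   <
        [3,5] NP   >
          [3,4] NP/(NP\PP)   >T
            [3,4] "built" : PP
          [4,5] "map" : NP\PP
        [5,6] "dog" : (PP/(PP\N))\NP
      [6,7] "ate" : PP\N
    [7,8] "with" : (S\(S\PP))\PP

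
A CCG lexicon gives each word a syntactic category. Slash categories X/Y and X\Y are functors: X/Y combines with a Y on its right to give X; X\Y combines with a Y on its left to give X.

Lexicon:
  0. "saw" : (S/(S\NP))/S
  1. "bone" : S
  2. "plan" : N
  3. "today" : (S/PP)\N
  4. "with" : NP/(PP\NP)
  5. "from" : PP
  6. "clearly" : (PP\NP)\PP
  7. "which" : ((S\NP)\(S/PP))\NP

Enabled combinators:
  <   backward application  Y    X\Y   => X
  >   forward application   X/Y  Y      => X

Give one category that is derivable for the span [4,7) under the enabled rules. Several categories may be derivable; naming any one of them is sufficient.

NP

[0,8] S   >
  [0,2] S/(S\NP)   >
    [0,1] "saw" : (S/(S\NP))/S
    [1,2] "bone" : S
  [2,8] S\NP   <
    [2,4] S/PP   <
      [2,3] "plan" : N
      [3,4] "today" : (S/PP)\N
    [4,8] (S\NP)\(S/PP)   <
      [4,7] NP   >
        [4,5] "with" : NP/(PP\NP)
        [5,7] PP\NP   <
          [5,6] "from" : PP
          [6,7] "clearly" : (PP\NP)\PP
      [7,8] "which" : ((S\NP)\(S/PP))\NP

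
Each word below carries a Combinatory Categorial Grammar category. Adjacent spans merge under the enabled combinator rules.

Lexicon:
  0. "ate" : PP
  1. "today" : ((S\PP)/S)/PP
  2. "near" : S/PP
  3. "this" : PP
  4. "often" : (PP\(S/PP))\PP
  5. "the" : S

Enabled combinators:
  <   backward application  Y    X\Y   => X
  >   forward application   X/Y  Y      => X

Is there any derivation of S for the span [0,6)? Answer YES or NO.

[0,6] S   <
  [0,1] "ate" : PP
  [1,6] S\PP   >
    [1,5] (S\PP)/S   >
      [1,2] "today" : ((S\PP)/S)/PP
      [2,5] PP   <
        [2,3] "near" : S/PP
        [3,5] PP\(S/PP)   <
          [3,4] "this" : PP
          [4,5] "often" : (PP\(S/PP))\PP
    [5,6] "the" : S

YES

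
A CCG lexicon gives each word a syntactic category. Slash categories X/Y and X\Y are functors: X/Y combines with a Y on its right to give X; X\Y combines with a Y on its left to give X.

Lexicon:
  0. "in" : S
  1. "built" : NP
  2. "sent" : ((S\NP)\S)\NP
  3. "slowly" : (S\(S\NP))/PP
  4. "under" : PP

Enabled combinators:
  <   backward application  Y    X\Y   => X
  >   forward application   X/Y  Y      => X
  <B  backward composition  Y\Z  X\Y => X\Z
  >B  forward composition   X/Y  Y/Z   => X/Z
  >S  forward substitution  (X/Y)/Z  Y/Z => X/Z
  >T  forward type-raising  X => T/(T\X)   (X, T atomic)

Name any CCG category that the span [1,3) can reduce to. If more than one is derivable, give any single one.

(S\NP)\S

[0,5] S   <
  [0,3] S\NP   <
    [0,1] "in" : S
    [1,3] (S\NP)\S   <
      [1,2] "built" : NP
      [2,3] "sent" : ((S\NP)\S)\NP
  [3,5] S\(S\NP)   >
    [3,4] "slowly" : (S\(S\NP))/PP
    [4,5] "under" : PP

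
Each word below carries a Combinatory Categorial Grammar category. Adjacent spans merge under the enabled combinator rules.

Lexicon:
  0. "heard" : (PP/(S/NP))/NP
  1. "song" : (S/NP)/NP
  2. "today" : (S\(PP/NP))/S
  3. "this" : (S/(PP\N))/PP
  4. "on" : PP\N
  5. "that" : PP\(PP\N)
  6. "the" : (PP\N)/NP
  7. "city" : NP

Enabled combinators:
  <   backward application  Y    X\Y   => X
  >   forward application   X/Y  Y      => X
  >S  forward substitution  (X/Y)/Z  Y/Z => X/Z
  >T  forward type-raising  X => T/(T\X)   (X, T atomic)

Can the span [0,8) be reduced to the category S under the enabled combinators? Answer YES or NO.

[0,8] S   <
  [0,2] PP/NP   >S
    [0,1] "heard" : (PP/(S/NP))/NP
    [1,2] "song" : (S/NP)/NP
  [2,8] S\(PP/NP)   >
    [2,3] "today" : (S\(PP/NP))/S
    [3,8] S   >
      [3,6] S/(PP\N)   >
        [3,4] "this" : (S/(PP\N))/PP
        [4,6] PP   <
          [4,5] "on" : PP\N
          [5,6] "that" : PP\(PP\N)
      [6,8] PP\N   >
        [6,7] "the" : (PP\N)/NP
        [7,8] "city" : NP

YES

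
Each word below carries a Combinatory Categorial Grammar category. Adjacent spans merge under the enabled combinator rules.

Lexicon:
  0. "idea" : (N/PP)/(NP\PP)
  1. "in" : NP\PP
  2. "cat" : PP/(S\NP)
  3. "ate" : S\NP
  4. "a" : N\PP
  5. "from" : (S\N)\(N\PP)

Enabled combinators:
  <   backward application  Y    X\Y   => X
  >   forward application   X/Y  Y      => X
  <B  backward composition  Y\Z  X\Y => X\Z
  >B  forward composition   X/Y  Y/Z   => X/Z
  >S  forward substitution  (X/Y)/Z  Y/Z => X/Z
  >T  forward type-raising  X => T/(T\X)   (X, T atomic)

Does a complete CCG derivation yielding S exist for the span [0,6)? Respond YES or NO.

[0,6] S   <
  [0,4] N   >
    [0,2] N/PP   >
      [0,1] "idea" : (N/PP)/(NP\PP)
      [1,2] "in" : NP\PP
    [2,4] PP   >
      [2,3] "cat" : PP/(S\NP)
      [3,4] "ate" : S\NP
  [4,6] S\N   <
    [4,5] "a" : N\PP
    [5,6] "from" : (S\N)\(N\PP)

YES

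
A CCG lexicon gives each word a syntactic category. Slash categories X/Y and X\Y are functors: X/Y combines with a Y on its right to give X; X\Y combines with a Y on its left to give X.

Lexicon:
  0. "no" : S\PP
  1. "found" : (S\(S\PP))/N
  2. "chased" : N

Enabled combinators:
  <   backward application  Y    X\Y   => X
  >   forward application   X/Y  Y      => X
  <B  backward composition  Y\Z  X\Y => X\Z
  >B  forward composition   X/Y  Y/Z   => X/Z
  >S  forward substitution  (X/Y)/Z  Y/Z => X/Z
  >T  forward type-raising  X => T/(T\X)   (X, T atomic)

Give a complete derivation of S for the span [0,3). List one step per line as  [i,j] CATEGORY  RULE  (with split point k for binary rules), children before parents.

[0,3] S   <
  [0,1] "no" : S\PP
  [1,3] S\(S\PP)   >
    [1,2] "found" : (S\(S\PP))/N
    [2,3] "chased" : N

[0,1] S\PP  lex  "no"
[1,2] (S\(S\PP))/N  lex  "found"
[2,3] N  lex  "chased"
[1,3] S\(S\PP)  >  k=2
[0,3] S  <  k=1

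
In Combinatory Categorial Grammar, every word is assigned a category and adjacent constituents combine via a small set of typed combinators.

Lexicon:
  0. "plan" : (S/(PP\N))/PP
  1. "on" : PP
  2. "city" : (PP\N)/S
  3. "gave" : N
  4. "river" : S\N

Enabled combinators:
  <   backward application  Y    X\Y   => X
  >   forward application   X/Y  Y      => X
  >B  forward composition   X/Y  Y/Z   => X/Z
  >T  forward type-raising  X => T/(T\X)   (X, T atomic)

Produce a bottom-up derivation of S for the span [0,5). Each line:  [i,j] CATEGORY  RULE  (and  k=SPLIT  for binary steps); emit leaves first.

[0,5] S   >
  [0,2] S/(PP\N)   >
    [0,1] "plan" : (S/(PP\N))/PP
    [1,2] "on" : PP
  [2,5] PP\N   >
    [2,3] "city" : (PP\N)/S
    [3,5] S   >
      [3,4] S/(S\N)   >T
        [3,4] "gave" : N
      [4,5] "river" : S\N

[0,1] (S/(PP\N))/PP  lex  "plan"
[1,2] PP  lex  "on"
[0,2] S/(PP\N)  >  k=1
[2,3] (PP\N)/S  lex  "city"
[3,4] N  lex  "gave"
[3,4] S/(S\N)  >T
[4,5] S\N  lex  "river"
[3,5] S  >  k=4
[2,5] PP\N  >  k=3
[0,5] S  >  k=2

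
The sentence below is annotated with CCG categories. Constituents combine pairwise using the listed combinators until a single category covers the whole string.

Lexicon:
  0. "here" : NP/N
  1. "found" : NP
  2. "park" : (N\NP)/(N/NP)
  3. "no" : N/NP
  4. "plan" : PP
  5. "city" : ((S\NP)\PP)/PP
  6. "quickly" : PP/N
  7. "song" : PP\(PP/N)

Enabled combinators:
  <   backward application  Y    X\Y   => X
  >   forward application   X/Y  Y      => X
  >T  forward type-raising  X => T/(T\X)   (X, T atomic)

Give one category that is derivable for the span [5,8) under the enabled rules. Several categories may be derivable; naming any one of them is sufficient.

(S\NP)\PP

[0,8] S   <
  [0,4] NP   >
    [0,1] "here" : NP/N
    [1,4] N   <
      [1,2] "found" : NP
      [2,4] N\NP   >
        [2,3] "park" : (N\NP)/(N/NP)
        [3,4] "no" : N/NP
  [4,8] S\NP   <
    [4,5] "plan" : PP
    [5,8] (S\NP)\PP   >
      [5,6] "city" : ((S\NP)\PP)/PP
      [6,8] PP   <
        [6,7] "quickly" : PP/N
        [7,8] "song" : PP\(PP/N)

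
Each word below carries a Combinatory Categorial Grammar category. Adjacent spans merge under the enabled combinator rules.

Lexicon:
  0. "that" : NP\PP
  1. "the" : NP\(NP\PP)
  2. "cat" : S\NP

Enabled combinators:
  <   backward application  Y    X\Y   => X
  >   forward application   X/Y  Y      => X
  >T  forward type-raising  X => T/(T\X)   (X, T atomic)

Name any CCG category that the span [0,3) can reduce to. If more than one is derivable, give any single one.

S

[0,3] S   <
  [0,2] NP   <
    [0,1] "that" : NP\PP
    [1,2] "the" : NP\(NP\PP)
  [2,3] "cat" : S\NP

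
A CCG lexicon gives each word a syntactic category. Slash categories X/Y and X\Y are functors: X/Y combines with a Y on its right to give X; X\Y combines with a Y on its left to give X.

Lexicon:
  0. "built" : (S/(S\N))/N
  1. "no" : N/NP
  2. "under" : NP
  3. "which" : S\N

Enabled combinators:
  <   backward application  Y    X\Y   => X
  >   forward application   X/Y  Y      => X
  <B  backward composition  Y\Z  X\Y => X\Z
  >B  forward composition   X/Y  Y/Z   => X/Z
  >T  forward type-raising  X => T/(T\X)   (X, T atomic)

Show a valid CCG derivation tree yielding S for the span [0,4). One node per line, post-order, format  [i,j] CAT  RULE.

[0,4] S   >
  [0,3] S/(S\N)   >
    [0,1] "built" : (S/(S\N))/N
    [1,3] N   >
      [1,2] "no" : N/NP
      [2,3] "under" : NP
  [3,4] "which" : S\N

[0,1] (S/(S\N))/N  lex  "built"
[1,2] N/NP  lex  "no"
[2,3] NP  lex  "under"
[1,3] N  >  k=2
[0,3] S/(S\N)  >  k=1
[3,4] S\N  lex  "which"
[0,4] S  >  k=3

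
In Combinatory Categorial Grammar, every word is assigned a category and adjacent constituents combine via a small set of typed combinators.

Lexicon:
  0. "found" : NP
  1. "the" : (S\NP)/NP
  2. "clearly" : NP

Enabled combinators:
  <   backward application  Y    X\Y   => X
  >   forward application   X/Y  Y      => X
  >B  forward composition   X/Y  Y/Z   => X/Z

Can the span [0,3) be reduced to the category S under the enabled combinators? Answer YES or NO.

YES

[0,3] S   <
  [0,1] "found" : NP
  [1,3] S\NP   >
    [1,2] "the" : (S\NP)/NP
    [2,3] "clearly" : NP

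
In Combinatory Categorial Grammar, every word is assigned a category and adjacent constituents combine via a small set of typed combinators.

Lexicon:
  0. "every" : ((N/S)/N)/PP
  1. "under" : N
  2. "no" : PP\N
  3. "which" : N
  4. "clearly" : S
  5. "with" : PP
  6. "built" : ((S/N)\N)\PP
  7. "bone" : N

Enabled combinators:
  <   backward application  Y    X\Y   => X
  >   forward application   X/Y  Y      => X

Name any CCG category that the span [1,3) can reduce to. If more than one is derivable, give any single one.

PP

[0,8] S   >
  [0,7] S/N   <
    [0,5] N   >
      [0,4] N/S   >
        [0,3] (N/S)/N   >
          [0,1] "every" : ((N/S)/N)/PP
          [1,3] PP   <
            [1,2] "under" : N
            [2,3] "no" : PP\N
        [3,4] "which" : N
      [4,5] "clearly" : S
    [5,7] (S/N)\N   <
      [5,6] "with" : PP
      [6,7] "built" : ((S/N)\N)\PP
  [7,8] "bone" : N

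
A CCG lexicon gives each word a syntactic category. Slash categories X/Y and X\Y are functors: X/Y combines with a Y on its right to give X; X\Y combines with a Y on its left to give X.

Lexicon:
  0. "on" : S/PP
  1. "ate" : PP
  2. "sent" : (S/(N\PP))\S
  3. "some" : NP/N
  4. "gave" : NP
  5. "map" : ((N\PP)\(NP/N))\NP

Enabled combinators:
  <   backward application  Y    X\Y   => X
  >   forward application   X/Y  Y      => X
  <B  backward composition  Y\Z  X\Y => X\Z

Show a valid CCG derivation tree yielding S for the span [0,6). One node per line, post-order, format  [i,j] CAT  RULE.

[0,1] S/PP  lex  "on"
[1,2] PP  lex  "ate"
[0,2] S  >  k=1
[2,3] (S/(N\PP))\S  lex  "sent"
[0,3] S/(N\PP)  <  k=2
[3,4] NP/N  lex  "some"
[4,5] NP  lex  "gave"
[5,6] ((N\PP)\(NP/N))\NP  lex  "map"
[4,6] (N\PP)\(NP/N)  <  k=5
[3,6] N\PP  <  k=4
[0,6] S  >  k=3

[0,6] S   >
  [0,3] S/(N\PP)   <
    [0,2] S   >
      [0,1] "on" : S/PP
      [1,2] "ate" : PP
    [2,3] "sent" : (S/(N\PP))\S
  [3,6] N\PP   <
    [3,4] "some" : NP/N
    [4,6] (N\PP)\(NP/N)   <
      [4,5] "gave" : NP
      [5,6] "map" : ((N\PP)\(NP/N))\NP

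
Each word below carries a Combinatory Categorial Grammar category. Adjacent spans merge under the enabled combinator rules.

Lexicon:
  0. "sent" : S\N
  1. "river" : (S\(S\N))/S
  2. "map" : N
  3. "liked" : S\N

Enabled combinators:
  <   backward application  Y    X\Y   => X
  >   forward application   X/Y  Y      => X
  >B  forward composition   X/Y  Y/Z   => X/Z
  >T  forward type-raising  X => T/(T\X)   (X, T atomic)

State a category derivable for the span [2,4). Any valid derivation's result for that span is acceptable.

S

[0,4] S   <
  [0,1] "sent" : S\N
  [1,4] S\(S\N)   >
    [1,2] "river" : (S\(S\N))/S
    [2,4] S   <
      [2,3] "map" : N
      [3,4] "liked" : S\N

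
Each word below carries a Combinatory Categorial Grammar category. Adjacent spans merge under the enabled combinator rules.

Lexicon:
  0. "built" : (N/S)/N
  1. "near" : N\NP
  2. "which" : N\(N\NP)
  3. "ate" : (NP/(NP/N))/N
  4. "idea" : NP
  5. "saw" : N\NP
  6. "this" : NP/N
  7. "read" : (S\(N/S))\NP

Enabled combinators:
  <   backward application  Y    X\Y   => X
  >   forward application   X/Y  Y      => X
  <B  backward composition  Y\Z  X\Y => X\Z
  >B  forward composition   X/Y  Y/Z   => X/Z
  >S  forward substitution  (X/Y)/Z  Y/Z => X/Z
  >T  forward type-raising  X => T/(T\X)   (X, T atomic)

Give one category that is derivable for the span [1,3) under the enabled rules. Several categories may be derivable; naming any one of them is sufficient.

N

[0,8] S   <
  [0,3] N/S   >
    [0,1] "built" : (N/S)/N
    [1,3] N   <
      [1,2] "near" : N\NP
      [2,3] "which" : N\(N\NP)
  [3,8] S\(N/S)   <
    [3,7] NP   >
      [3,6] NP/(NP/N)   >
        [3,4] "ate" : (NP/(NP/N))/N
        [4,6] N   <
          [4,5] "idea" : NP
          [5,6] "saw" : N\NP
      [6,7] "this" : NP/N
    [7,8] "read" : (S\(N/S))\NP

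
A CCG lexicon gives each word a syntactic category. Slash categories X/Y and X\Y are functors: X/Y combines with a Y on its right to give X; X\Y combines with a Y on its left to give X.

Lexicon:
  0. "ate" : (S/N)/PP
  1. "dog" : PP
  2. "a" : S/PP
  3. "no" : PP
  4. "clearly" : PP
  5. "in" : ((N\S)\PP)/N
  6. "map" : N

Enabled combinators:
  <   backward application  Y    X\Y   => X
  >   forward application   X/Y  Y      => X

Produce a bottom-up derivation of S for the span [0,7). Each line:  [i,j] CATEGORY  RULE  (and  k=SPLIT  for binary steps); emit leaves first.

[0,7] S   >
  [0,2] S/N   >
    [0,1] "ate" : (S/N)/PP
    [1,2] "dog" : PP
  [2,7] N   <
    [2,4] S   >
      [2,3] "a" : S/PP
      [3,4] "no" : PP
    [4,7] N\S   <
      [4,5] "clearly" : PP
      [5,7] (N\S)\PP   >
        [5,6] "in" : ((N\S)\PP)/N
        [6,7] "map" : N

[0,1] (S/N)/PP  lex  "ate"
[1,2] PP  lex  "dog"
[0,2] S/N  >  k=1
[2,3] S/PP  lex  "a"
[3,4] PP  lex  "no"
[2,4] S  >  k=3
[4,5] PP  lex  "clearly"
[5,6] ((N\S)\PP)/N  lex  "in"
[6,7] N  lex  "map"
[5,7] (N\S)\PP  >  k=6
[4,7] N\S  <  k=5
[2,7] N  <  k=4
[0,7] S  >  k=2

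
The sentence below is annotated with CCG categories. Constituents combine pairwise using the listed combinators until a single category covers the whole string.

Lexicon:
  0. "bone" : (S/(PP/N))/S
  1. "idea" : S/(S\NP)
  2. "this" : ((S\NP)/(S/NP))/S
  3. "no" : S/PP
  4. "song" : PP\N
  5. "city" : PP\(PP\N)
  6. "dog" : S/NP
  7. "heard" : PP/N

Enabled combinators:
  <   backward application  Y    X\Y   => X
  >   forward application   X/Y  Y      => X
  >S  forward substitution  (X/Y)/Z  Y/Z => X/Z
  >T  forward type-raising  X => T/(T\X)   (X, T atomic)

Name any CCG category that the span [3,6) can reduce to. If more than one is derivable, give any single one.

S

[0,8] S   >
  [0,7] S/(PP/N)   >
    [0,1] "bone" : (S/(PP/N))/S
    [1,7] S   >
      [1,2] "idea" : S/(S\NP)
      [2,7] S\NP   >
        [2,6] (S\NP)/(S/NP)   >
          [2,3] "this" : ((S\NP)/(S/NP))/S
          [3,6] S   >
            [3,4] "no" : S/PP
            [4,6] PP   <
              [4,5] "song" : PP\N
              [5,6] "city" : PP\(PP\N)
        [6,7] "dog" : S/NP
  [7,8] "heard" : PP/N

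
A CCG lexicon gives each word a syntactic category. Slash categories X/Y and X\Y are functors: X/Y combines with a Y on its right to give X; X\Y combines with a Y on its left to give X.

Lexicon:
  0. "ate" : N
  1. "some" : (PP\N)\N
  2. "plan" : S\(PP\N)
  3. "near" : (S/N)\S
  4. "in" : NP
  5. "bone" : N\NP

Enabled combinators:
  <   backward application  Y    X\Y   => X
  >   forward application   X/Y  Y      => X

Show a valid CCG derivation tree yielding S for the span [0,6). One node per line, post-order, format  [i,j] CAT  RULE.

[0,1] N  lex  "ate"
[1,2] (PP\N)\N  lex  "some"
[0,2] PP\N  <  k=1
[2,3] S\(PP\N)  lex  "plan"
[0,3] S  <  k=2
[3,4] (S/N)\S  lex  "near"
[0,4] S/N  <  k=3
[4,5] NP  lex  "in"
[5,6] N\NP  lex  "bone"
[4,6] N  <  k=5
[0,6] S  >  k=4

[0,6] S   >
  [0,4] S/N   <
    [0,3] S   <
      [0,2] PP\N   <
        [0,1] "ate" : N
        [1,2] "some" : (PP\N)\N
      [2,3] "plan" : S\(PP\N)
    [3,4] "near" : (S/N)\S
  [4,6] N   <
    [4,5] "in" : NP
    [5,6] "bone" : N\NP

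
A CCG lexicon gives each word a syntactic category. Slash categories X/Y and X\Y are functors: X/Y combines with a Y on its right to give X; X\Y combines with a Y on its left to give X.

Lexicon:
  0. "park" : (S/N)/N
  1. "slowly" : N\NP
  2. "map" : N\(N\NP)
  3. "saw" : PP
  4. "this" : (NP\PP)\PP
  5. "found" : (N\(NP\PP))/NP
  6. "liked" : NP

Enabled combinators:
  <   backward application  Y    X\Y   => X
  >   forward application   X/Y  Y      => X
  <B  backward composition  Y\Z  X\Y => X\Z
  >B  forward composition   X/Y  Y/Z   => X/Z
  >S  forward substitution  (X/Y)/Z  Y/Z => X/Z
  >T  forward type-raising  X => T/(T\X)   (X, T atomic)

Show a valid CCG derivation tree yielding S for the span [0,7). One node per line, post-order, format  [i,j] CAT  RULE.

[0,1] (S/N)/N  lex  "park"
[1,2] N\NP  lex  "slowly"
[2,3] N\(N\NP)  lex  "map"
[1,3] N  <  k=2
[0,3] S/N  >  k=1
[3,4] PP  lex  "saw"
[4,5] (NP\PP)\PP  lex  "this"
[3,5] NP\PP  <  k=4
[5,6] (N\(NP\PP))/NP  lex  "found"
[6,7] NP  lex  "liked"
[5,7] N\(NP\PP)  >  k=6
[3,7] N  <  k=5
[0,7] S  >  k=3

[0,7] S   >
  [0,3] S/N   >
    [0,1] "park" : (S/N)/N
    [1,3] N   <
      [1,2] "slowly" : N\NP
      [2,3] "map" : N\(N\NP)
  [3,7] N   <
    [3,5] NP\PP   <
      [3,4] "saw" : PP
      [4,5] "this" : (NP\PP)\PP
    [5,7] N\(NP\PP)   >
      [5,6] "found" : (N\(NP\PP))/NP
      [6,7] "liked" : NP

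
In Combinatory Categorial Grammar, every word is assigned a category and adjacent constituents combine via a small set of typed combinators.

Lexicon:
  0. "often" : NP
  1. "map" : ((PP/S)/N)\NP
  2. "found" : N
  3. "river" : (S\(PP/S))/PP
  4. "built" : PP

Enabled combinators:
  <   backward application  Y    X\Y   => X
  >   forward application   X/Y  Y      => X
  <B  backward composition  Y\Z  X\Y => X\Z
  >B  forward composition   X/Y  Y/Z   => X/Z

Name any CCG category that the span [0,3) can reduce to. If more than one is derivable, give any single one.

PP/S

[0,5] S   <
  [0,3] PP/S   >
    [0,2] (PP/S)/N   <
      [0,1] "often" : NP
      [1,2] "map" : ((PP/S)/N)\NP
    [2,3] "found" : N
  [3,5] S\(PP/S)   >
    [3,4] "river" : (S\(PP/S))/PP
    [4,5] "built" : PP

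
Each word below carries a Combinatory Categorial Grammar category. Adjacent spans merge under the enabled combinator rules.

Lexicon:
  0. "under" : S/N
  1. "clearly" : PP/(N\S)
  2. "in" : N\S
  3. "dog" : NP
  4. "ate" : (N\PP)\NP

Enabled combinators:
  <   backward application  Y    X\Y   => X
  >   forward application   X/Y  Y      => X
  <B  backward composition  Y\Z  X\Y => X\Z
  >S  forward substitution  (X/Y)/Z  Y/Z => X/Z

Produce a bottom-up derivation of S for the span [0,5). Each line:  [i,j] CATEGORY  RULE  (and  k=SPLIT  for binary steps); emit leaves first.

[0,1] S/N  lex  "under"
[1,2] PP/(N\S)  lex  "clearly"
[2,3] N\S  lex  "in"
[1,3] PP  >  k=2
[3,4] NP  lex  "dog"
[4,5] (N\PP)\NP  lex  "ate"
[3,5] N\PP  <  k=4
[1,5] N  <  k=3
[0,5] S  >  k=1

[0,5] S   >
  [0,1] "under" : S/N
  [1,5] N   <
    [1,3] PP   >
      [1,2] "clearly" : PP/(N\S)
      [2,3] "in" : N\S
    [3,5] N\PP   <
      [3,4] "dog" : NP
      [4,5] "ate" : (N\PP)\NP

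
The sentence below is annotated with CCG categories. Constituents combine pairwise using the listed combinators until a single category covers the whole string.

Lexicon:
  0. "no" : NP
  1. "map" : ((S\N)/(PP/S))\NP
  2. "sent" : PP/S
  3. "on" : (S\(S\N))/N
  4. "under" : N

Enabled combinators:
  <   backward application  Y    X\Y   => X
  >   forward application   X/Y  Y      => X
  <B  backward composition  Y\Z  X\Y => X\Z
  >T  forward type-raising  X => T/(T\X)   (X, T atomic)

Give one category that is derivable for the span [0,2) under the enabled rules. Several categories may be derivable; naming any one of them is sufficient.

(S\N)/(PP/S)

[0,5] S   <
  [0,3] S\N   >
    [0,2] (S\N)/(PP/S)   <
      [0,1] "no" : NP
      [1,2] "map" : ((S\N)/(PP/S))\NP
    [2,3] "sent" : PP/S
  [3,5] S\(S\N)   >
    [3,4] "on" : (S\(S\N))/N
    [4,5] "under" : N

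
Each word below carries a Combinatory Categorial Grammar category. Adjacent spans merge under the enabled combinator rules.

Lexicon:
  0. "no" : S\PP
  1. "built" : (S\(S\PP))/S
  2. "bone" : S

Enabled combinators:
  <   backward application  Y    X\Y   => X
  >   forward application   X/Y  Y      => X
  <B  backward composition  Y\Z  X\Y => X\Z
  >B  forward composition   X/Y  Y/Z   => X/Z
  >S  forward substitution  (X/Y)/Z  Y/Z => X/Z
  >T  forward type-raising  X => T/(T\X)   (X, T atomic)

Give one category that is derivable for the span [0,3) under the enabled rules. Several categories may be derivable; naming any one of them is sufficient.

[0,3] S   <
  [0,1] "no" : S\PP
  [1,3] S\(S\PP)   >
    [1,2] "built" : (S\(S\PP))/S
    [2,3] "bone" : S

S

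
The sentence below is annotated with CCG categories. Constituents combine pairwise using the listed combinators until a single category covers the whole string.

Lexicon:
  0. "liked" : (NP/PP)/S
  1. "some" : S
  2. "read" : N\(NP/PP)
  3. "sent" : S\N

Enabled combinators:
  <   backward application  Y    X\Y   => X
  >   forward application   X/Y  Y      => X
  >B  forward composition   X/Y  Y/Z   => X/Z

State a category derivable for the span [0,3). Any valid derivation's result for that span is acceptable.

[0,4] S   <
  [0,3] N   <
    [0,2] NP/PP   >
      [0,1] "liked" : (NP/PP)/S
      [1,2] "some" : S
    [2,3] "read" : N\(NP/PP)
  [3,4] "sent" : S\N

N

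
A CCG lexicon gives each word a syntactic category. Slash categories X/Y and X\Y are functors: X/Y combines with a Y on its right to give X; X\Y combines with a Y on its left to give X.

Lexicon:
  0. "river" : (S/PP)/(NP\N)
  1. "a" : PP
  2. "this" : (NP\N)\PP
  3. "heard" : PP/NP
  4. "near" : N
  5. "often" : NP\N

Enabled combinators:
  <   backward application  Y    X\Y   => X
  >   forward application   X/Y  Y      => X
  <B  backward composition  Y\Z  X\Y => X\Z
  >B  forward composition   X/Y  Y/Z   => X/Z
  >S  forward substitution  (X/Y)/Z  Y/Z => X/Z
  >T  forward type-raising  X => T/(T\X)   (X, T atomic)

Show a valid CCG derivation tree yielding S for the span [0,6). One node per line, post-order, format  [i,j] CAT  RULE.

[0,1] (S/PP)/(NP\N)  lex  "river"
[1,2] PP  lex  "a"
[2,3] (NP\N)\PP  lex  "this"
[1,3] NP\N  <  k=2
[0,3] S/PP  >  k=1
[3,4] PP/NP  lex  "heard"
[4,5] N  lex  "near"
[4,5] NP/(NP\N)  >T
[5,6] NP\N  lex  "often"
[4,6] NP  >  k=5
[3,6] PP  >  k=4
[0,6] S  >  k=3

[0,6] S   >
  [0,3] S/PP   >
    [0,1] "river" : (S/PP)/(NP\N)
    [1,3] NP\N   <
      [1,2] "a" : PP
      [2,3] "this" : (NP\N)\PP
  [3,6] PP   >
    [3,4] "heard" : PP/NP
    [4,6] NP   >
      [4,5] NP/(NP\N)   >T
        [4,5] "near" : N
      [5,6] "often" : NP\N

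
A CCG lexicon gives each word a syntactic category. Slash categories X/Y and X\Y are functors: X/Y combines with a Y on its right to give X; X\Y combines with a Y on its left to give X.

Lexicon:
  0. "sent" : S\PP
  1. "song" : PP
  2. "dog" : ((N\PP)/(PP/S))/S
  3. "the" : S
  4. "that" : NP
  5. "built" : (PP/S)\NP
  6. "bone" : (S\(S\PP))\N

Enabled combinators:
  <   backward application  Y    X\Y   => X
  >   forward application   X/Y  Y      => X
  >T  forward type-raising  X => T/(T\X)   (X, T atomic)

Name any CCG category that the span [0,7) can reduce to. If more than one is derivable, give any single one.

[0,7] S   <
  [0,1] "sent" : S\PP
  [1,7] S\(S\PP)   <
    [1,6] N   >
      [1,2] N/(N\PP)   >T
        [1,2] "song" : PP
      [2,6] N\PP   >
        [2,4] (N\PP)/(PP/S)   >
          [2,3] "dog" : ((N\PP)/(PP/S))/S
          [3,4] "the" : S
        [4,6] PP/S   <
          [4,5] "that" : NP
          [5,6] "built" : (PP/S)\NP
    [6,7] "bone" : (S\(S\PP))\N

S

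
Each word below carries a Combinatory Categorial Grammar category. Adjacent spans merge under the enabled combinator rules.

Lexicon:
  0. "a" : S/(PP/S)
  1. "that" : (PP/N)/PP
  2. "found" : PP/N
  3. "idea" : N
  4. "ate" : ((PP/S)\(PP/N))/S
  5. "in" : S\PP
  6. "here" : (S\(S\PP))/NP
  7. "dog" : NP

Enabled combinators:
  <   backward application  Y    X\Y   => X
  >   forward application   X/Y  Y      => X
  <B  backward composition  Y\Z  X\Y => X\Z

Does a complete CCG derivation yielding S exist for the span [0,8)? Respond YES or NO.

YES

[0,8] S   >
  [0,1] "a" : S/(PP/S)
  [1,8] PP/S   <
    [1,4] PP/N   >
      [1,2] "that" : (PP/N)/PP
      [2,4] PP   >
        [2,3] "found" : PP/N
        [3,4] "idea" : N
    [4,8] (PP/S)\(PP/N)   >
      [4,5] "ate" : ((PP/S)\(PP/N))/S
      [5,8] S   <
        [5,6] "in" : S\PP
        [6,8] S\(S\PP)   >
          [6,7] "here" : (S\(S\PP))/NP
          [7,8] "dog" : NP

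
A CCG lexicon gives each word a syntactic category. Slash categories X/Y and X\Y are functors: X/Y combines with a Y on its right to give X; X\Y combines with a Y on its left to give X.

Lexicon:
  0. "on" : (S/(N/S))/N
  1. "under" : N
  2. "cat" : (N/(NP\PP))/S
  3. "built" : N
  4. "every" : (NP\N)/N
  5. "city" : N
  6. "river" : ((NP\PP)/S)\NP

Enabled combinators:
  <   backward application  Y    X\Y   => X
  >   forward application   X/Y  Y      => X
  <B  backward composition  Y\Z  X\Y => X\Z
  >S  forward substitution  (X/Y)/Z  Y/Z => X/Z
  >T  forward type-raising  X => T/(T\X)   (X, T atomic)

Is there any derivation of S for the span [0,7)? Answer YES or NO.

YES

[0,7] S   >
  [0,2] S/(N/S)   >
    [0,1] "on" : (S/(N/S))/N
    [1,2] "under" : N
  [2,7] N/S   >S
    [2,3] "cat" : (N/(NP\PP))/S
    [3,7] (NP\PP)/S   <
      [3,6] NP   <
        [3,4] "built" : N
        [4,6] NP\N   >
          [4,5] "every" : (NP\N)/N
          [5,6] "city" : N
      [6,7] "river" : ((NP\PP)/S)\NP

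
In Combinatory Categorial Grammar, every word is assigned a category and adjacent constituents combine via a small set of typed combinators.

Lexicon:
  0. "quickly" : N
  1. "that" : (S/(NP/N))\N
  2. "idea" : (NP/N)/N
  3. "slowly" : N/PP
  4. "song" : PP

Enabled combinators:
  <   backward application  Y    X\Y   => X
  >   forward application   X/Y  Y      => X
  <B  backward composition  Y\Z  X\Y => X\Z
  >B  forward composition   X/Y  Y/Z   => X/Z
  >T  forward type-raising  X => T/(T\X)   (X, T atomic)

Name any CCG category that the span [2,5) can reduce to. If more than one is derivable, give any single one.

[0,5] S   >
  [0,2] S/(NP/N)   <
    [0,1] "quickly" : N
    [1,2] "that" : (S/(NP/N))\N
  [2,5] NP/N   >
    [2,3] "idea" : (NP/N)/N
    [3,5] N   >
      [3,4] "slowly" : N/PP
      [4,5] "song" : PP

NP/N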